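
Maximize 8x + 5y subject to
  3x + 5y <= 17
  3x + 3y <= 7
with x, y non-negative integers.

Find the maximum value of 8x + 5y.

16

(x,y)=(2,0) is feasible, giving 16.
(x,y)=(1,1) is feasible, giving 13.
(x,y)=(1,0) is feasible, giving 8.
The best lattice point is (2,0), giving 16.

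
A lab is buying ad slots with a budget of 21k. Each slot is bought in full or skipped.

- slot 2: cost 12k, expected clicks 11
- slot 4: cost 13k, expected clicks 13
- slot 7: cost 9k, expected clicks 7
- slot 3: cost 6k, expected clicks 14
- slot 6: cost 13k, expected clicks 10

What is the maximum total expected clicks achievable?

27

Take slot 4 and slot 3: cost 13 + 6 = 19 ≤ 21, expected clicks 13 + 14 = 27.
No other feasible combination does better.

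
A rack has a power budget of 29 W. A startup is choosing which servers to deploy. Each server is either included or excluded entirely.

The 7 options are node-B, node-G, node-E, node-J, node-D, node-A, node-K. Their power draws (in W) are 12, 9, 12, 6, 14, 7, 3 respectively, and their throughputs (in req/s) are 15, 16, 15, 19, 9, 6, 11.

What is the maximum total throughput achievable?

52

This is an integer program with binary decision variables.
Allowing fractional choices, the relaxed optimum would be about 59.8, but servers are indivisible.
node-B + node-J + node-A + node-K: power draw 12 + 6 + 7 + 3 = 28 ≤ 29, throughput 15 + 19 + 6 + 11 = 51.
node-E + node-J + node-A + node-K: power draw 12 + 6 + 7 + 3 = 28 ≤ 29, throughput 15 + 19 + 6 + 11 = 51.
node-G + node-J + node-A + node-K: power draw 9 + 6 + 7 + 3 = 25 ≤ 29, throughput 16 + 19 + 6 + 11 = 52.
Best is node-G, node-J, node-A, and node-K with total throughput 52.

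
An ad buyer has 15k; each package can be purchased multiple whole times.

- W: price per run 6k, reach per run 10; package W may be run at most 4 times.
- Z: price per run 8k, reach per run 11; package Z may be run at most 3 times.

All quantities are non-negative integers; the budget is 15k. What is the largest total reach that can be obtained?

21

W has the best ratio (10/6); taking only W gives at most 2×10 = 20 (stopped by the price limit).
Mixing does better — 1×W and 1×Z: price 14 ≤ 15, reach 1·10 + 1·11 = 21.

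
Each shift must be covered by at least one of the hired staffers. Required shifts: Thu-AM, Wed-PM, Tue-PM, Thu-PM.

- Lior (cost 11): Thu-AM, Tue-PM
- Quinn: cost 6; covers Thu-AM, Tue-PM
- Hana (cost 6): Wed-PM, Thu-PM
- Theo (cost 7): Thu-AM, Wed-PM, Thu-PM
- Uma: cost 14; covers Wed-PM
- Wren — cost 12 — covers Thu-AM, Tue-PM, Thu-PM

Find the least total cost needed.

This is a weighted set-cover instance.
The greedy cost-per-new-shift heuristic would pick Theo and Quinn for 13, but a cheaper cover exists.
Choose Quinn and Hana: together they cover Thu-AM, Wed-PM, Tue-PM, Thu-PM — every shift.
Total cost: 6 + 6 = 12.
No cover costs less than 12.

12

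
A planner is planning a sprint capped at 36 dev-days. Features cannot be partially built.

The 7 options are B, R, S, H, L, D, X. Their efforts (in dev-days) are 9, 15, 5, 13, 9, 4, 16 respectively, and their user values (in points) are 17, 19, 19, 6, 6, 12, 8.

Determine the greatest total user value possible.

67

Allowing fractional choices, the relaxed optimum would be about 69.0, but features are indivisible.
R + S + L + D: effort 15 + 5 + 9 + 4 = 33 ≤ 36, user value 19 + 19 + 6 + 12 = 56.
B + R + S + D: effort 9 + 15 + 5 + 4 = 33 ≤ 36, user value 17 + 19 + 19 + 12 = 67.
Best is B, R, S, and D with total user value 67.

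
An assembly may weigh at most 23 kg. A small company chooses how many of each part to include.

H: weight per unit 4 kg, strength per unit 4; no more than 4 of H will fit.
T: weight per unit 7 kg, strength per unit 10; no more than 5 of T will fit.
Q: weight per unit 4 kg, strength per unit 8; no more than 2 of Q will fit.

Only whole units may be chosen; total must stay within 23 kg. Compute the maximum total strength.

36

This is a bounded integer knapsack.
Take 2×T and 2×Q: weight 22 ≤ 23, strength 2·10 + 2·8 = 36.
Q has the best ratio (8/4) and is taken to its limit of 2; remaining capacity is filled optimally with the others.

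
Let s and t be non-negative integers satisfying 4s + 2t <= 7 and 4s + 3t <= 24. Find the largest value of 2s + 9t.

The continuous relaxation peaks at (0, 3.5) with value 31.50; rounding to a feasible lattice point costs some objective.
(s,t)=(0,3): 4·0+2·3=6≤7, 4·0+3·3=9≤24, objective 27.
(s,t)=(0,2): 4·0+2·2=4≤7, 4·0+3·2=6≤24, objective 18.
Maximum is 27 at (s,t)=(0,3).

27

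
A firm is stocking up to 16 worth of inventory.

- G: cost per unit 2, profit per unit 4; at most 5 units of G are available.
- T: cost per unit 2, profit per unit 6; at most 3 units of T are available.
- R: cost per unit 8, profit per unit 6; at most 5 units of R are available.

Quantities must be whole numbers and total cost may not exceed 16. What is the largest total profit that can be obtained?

4×G and 3×T: cost 14 ≤ 16, profit 4·4 + 3·6 = 34.
5×G and 3×T: cost 16 ≤ 16, profit 5·4 + 3·6 = 38.
Best is 38.

38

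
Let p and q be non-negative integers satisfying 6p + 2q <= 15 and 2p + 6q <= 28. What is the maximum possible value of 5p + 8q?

Relaxing integrality, the LP optimum is 39.81 at (p,q) = (1.06, 4.31), which is not an integer point.
(p,q)=(1,4): 6·1+2·4=14≤15, 2·1+6·4=26≤28, objective 37.
(p,q)=(0,4): 6·0+2·4=8≤15, 2·0+6·4=24≤28, objective 32.
(p,q)=(1,3): 6·1+2·3=12≤15, 2·1+6·3=20≤28, objective 29.
No feasible integer point exceeds 37.

37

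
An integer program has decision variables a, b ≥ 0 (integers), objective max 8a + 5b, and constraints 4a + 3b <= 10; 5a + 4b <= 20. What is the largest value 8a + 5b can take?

The continuous relaxation peaks at (2.5, 0) with value 20.00; rounding to a feasible lattice point costs some objective.
(a,b)=(1,2): 4·1+3·2=10≤10, 5·1+4·2=13≤20, objective 18.
(a,b)=(2,0): 4·2+3·0=8≤10, 5·2+4·0=10≤20, objective 16.
(a,b)=(0,3): 4·0+3·3=9≤10, 5·0+4·3=12≤20, objective 15.
No feasible integer point exceeds 18.

18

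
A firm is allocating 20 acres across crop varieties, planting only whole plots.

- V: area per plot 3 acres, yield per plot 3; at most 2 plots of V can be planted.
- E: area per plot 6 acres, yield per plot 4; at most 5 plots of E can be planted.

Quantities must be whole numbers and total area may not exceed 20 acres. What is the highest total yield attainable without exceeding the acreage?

V has the best ratio (3/3); taking only V gives at most 2×3 = 6 (stopped by the supply cap of 2).
Mixing does better — 2×V and 2×E: area 18 ≤ 20, yield 2·3 + 2·4 = 14.

14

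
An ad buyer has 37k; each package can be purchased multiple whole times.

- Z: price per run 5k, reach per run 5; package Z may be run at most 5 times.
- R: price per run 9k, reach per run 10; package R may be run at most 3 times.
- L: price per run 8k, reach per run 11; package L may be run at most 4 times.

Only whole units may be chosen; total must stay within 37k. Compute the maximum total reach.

49

This is a bounded integer knapsack.
L has the best ratio (11/8); taking only L gives at most 4×11 = 44 (stopped by the price limit).
Mixing does better — 1×Z and 4×L: price 37 ≤ 37, reach 1·5 + 4·11 = 49.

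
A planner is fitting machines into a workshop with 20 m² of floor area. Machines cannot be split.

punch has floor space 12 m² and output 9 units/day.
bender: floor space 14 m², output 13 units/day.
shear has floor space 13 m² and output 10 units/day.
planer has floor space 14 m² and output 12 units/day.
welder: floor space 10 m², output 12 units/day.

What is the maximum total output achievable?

13

bender: floor space 14 ≤ 20, output 13.
planer: floor space 14 ≤ 20, output 12.
welder: floor space 10 ≤ 20, output 12.
Best is bender with total output 13.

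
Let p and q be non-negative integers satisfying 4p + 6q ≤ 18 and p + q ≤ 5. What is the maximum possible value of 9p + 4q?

36

The continuous relaxation peaks at (4.5, 0) with value 40.50; rounding to a feasible lattice point costs some objective.
(p,q)=(4,0): 4·4+6·0=16≤18, 1·4+1·0=4≤5, objective 36.
(p,q)=(3,1): 4·3+6·1=18≤18, 1·3+1·1=4≤5, objective 31.
(p,q)=(3,0): 4·3+6·0=12≤18, 1·3+1·0=3≤5, objective 27.
Maximum is 36 at (p,q)=(4,0).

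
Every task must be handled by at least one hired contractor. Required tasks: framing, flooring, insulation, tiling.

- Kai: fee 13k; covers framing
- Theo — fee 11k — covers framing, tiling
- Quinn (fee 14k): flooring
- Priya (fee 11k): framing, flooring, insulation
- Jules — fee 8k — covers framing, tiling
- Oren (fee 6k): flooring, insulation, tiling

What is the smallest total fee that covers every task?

Choose Jules and Oren: together they cover framing, flooring, insulation, tiling — every task.
Total fee: 8 + 6 = 14.
No cover costs less than 14.

14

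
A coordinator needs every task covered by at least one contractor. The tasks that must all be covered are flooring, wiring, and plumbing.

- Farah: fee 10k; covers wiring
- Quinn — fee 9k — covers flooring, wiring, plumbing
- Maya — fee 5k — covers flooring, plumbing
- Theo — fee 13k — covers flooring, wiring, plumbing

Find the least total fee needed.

9

This is an integer covering problem.
Quinn alone covers flooring, wiring, plumbing — every task.
Total fee: 9.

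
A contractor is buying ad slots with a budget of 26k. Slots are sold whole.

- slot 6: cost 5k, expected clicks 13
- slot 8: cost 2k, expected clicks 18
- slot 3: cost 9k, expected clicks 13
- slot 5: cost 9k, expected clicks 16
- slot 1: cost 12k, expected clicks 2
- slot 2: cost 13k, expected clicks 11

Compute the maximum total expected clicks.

This is a 0-1 knapsack instance.
Allowing fractional choices, the relaxed optimum would be about 60.8, but ad slots are indivisible.
slot 6 + slot 8 + slot 5: cost 5 + 2 + 9 = 16 ≤ 26, expected clicks 13 + 18 + 16 = 47.
slot 6 + slot 8 + slot 3 + slot 5: cost 5 + 2 + 9 + 9 = 25 ≤ 26, expected clicks 13 + 18 + 13 + 16 = 60.
slot 8 + slot 3 + slot 5: cost 2 + 9 + 9 = 20 ≤ 26, expected clicks 18 + 13 + 16 = 47.
Best is slot 6, slot 8, slot 3, and slot 5 with total expected clicks 60.

60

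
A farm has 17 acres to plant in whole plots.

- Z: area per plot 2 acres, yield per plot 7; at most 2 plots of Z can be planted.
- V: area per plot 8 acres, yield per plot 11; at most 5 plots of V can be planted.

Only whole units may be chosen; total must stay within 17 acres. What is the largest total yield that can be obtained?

Z has the best ratio (7/2); taking only Z gives at most 2×7 = 14 (stopped by the supply cap of 2).
Mixing does better — 2×Z and 1×V: area 12 ≤ 17, yield 2·7 + 1·11 = 25.

25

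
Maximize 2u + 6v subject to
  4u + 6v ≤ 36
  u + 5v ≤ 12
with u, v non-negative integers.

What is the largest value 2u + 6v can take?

20

(u,v)=(7,1) is feasible, giving 20.
(u,v)=(6,1) is feasible, giving 18.
The best lattice point is (7,1), giving 20.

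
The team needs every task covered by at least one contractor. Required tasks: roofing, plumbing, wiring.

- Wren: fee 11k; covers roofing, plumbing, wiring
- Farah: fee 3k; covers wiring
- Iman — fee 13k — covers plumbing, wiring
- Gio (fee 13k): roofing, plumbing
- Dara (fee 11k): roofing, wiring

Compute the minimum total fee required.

The greedy cost-per-new-task heuristic would pick Farah and Wren for 14, but a cheaper cover exists.
Wren alone covers roofing, plumbing, wiring — every task.
Total fee: 11.
No cover costs less than 11.

11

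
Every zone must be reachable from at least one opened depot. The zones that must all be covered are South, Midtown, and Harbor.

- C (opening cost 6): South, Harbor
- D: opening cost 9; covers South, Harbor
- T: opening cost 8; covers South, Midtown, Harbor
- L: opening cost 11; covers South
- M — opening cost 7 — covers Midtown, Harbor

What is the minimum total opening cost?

8

T alone covers South, Midtown, Harbor — every zone.
Total opening cost: 8.
No cover costs less than 8.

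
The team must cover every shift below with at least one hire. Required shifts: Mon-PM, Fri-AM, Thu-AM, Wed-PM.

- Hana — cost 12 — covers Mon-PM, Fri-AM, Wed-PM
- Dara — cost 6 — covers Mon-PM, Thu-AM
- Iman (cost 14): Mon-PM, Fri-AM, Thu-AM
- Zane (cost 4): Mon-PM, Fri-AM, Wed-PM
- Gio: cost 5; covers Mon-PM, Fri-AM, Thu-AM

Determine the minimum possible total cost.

9

Choose Zane and Gio: together they cover Mon-PM, Fri-AM, Thu-AM, Wed-PM — every shift.
Total cost: 4 + 5 = 9.
No cover costs less than 9.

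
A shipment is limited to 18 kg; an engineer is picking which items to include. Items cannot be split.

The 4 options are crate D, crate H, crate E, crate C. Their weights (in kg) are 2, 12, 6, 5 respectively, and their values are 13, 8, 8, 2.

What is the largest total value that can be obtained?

Treat it as a binary knapsack problem.
Allowing fractional choices, the relaxed optimum would be about 27.7, but items are indivisible.
crate D + crate E: weight 2 + 6 = 8 ≤ 18, value 13 + 8 = 21.
crate D + crate E + crate C: weight 2 + 6 + 5 = 13 ≤ 18, value 13 + 8 + 2 = 23.
Best is crate D, crate E, and crate C with total value 23.

23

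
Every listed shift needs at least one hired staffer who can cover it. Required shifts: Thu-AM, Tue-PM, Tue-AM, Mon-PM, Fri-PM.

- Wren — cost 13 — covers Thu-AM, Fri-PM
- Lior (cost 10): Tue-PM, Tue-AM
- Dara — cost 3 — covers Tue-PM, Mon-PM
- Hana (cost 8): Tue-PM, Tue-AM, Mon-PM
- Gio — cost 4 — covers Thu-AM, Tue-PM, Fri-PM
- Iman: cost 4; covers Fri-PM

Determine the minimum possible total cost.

12

The greedy cost-per-new-shift heuristic would pick Gio, Dara, and Hana for 15, but a cheaper cover exists.
Choose Hana and Gio: together they cover Thu-AM, Tue-PM, Tue-AM, Mon-PM, Fri-PM — every shift.
Total cost: 8 + 4 = 12.
No cover costs less than 12.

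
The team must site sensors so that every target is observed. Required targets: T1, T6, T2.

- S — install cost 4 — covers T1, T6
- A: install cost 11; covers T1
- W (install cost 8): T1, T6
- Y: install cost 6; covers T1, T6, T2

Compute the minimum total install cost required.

6

Y alone covers T1, T6, T2 — every target.
Total install cost: 6.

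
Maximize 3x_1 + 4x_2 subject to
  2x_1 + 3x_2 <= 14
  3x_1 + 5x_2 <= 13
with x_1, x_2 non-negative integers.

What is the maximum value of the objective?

(x_1,x_2)=(4,0): 2·4+3·0=8≤14, 3·4+5·0=12≤13, objective 12.
(x_1,x_2)=(3,0): 2·3+3·0=6≤14, 3·3+5·0=9≤13, objective 9.
The best lattice point is (4,0), giving 12.

12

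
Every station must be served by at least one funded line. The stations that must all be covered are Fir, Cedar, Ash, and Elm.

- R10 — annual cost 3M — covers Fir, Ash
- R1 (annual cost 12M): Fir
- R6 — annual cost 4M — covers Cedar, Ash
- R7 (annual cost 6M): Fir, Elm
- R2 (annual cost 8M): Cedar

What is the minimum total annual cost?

10

This is a weighted set-cover instance.
The greedy cost-per-new-station heuristic would pick R10, R6, and R7 for 13, but a cheaper cover exists.
Choose R6 and R7: together they cover Fir, Cedar, Ash, Elm — every station.
Total annual cost: 4 + 6 = 10.
No cover costs less than 10.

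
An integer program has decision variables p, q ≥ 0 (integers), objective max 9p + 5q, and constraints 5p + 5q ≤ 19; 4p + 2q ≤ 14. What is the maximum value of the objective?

27

The continuous relaxation peaks at (3.2, 0.6) with value 31.80; rounding to a feasible lattice point costs some objective.
(p,q)=(3,0): 5·3+5·0=15≤19, 4·3+2·0=12≤14, objective 27.
(p,q)=(2,1): 5·2+5·1=15≤19, 4·2+2·1=10≤14, objective 23.
No feasible integer point exceeds 27.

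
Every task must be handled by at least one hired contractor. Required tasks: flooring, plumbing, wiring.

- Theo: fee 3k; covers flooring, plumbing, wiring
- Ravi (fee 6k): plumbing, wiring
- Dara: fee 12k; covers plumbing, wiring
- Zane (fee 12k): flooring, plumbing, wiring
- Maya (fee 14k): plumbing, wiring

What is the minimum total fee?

3

This is a weighted set-cover instance.
Theo alone covers flooring, plumbing, wiring — every task.
Total fee: 3.
No cover costs less than 3.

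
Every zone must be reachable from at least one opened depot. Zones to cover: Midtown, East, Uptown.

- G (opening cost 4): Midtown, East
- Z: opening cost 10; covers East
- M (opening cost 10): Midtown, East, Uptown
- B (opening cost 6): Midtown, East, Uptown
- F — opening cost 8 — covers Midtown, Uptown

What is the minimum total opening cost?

6

B alone covers Midtown, East, Uptown — every zone.
Total opening cost: 6.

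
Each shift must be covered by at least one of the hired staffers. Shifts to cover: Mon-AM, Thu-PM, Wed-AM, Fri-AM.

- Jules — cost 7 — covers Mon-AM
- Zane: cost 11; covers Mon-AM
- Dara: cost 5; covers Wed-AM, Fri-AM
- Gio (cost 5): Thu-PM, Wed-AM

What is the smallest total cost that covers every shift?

This is a weighted set-cover instance.
Choose Jules, Dara, and Gio: together they cover Mon-AM, Thu-PM, Wed-AM, Fri-AM — every shift.
Total cost: 7 + 5 + 5 = 17.

17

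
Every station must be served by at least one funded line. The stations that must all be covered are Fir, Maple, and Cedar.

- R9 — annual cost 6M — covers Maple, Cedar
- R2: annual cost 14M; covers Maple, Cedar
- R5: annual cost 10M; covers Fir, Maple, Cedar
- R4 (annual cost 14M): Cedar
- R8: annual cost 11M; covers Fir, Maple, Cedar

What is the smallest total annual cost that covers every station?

R5 alone covers Fir, Maple, Cedar — every station.
Total annual cost: 10.

10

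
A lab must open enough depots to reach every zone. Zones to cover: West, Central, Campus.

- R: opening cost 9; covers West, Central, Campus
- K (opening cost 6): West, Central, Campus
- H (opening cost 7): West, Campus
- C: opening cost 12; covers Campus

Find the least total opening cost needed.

This is an integer covering problem.
K alone covers West, Central, Campus — every zone.
Total opening cost: 6.
No cover costs less than 6.

6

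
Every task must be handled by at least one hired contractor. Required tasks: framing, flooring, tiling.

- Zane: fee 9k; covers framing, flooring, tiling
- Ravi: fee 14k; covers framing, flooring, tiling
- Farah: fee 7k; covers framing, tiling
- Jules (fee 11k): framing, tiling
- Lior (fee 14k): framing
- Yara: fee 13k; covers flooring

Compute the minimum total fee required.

Zane alone covers framing, flooring, tiling — every task.
Total fee: 9.
No cover costs less than 9.

9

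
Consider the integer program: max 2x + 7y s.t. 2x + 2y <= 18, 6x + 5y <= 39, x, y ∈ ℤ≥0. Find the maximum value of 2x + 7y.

49

(x,y)=(0,7): 2·0+2·7=14≤18, 6·0+5·7=35≤39, objective 49.
(x,y)=(1,6): 2·1+2·6=14≤18, 6·1+5·6=36≤39, objective 44.
The best lattice point is (0,7), giving 49.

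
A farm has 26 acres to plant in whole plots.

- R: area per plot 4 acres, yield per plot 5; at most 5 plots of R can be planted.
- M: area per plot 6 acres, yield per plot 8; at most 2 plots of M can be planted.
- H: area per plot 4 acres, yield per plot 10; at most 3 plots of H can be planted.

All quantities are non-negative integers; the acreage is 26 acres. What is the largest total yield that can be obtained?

48

This is a bounded integer knapsack.
H has the best ratio (10/4); taking only H gives at most 3×10 = 30 (stopped by the supply cap of 3).
Mixing does better — 2×R, 1×M, and 3×H: area 26 ≤ 26, yield 2·5 + 1·8 + 3·10 = 48.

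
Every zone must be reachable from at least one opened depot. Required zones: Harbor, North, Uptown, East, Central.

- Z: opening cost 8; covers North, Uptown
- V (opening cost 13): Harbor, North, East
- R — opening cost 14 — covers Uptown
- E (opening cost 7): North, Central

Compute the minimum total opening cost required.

28

Choose Z, V, and E: together they cover Harbor, North, Uptown, East, Central — every zone.
Total opening cost: 8 + 13 + 7 = 28.
No cover costs less than 28.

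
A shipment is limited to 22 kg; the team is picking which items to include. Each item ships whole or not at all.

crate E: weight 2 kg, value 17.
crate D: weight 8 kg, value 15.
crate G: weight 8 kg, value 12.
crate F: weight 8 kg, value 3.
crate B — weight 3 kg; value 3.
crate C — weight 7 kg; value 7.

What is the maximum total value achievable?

Take crate E, crate D, crate G, and crate B: weight 2 + 8 + 8 + 3 = 21 ≤ 22, value 17 + 15 + 12 + 3 = 47.
No other feasible combination does better.

47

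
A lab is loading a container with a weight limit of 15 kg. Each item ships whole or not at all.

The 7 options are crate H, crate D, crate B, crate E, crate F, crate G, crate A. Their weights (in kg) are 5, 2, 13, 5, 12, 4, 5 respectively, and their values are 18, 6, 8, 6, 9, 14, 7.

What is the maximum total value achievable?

39

This is a 0-1 knapsack instance.
Take crate H, crate G, and crate A: weight 5 + 4 + 5 = 14 ≤ 15, value 18 + 14 + 7 = 39.
No other feasible combination does better.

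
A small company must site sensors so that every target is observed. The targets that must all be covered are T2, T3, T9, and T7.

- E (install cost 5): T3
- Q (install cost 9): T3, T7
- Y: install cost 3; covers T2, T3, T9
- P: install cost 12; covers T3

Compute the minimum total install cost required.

Choose Q and Y: together they cover T2, T3, T9, T7 — every target.
Total install cost: 9 + 3 = 12.
No cover costs less than 12.

12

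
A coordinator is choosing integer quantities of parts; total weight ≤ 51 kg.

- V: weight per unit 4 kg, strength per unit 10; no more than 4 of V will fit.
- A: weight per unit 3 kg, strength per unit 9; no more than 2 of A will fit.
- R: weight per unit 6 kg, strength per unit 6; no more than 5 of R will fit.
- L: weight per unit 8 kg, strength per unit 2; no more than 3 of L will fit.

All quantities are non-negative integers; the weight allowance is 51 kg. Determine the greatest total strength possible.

A has the best ratio (9/3); taking only A gives at most 2×9 = 18 (stopped by the supply cap of 2).
Mixing does better — 4×V, 2×A, and 4×R: weight 46 ≤ 51, strength 4·10 + 2·9 + 4·6 = 82.

82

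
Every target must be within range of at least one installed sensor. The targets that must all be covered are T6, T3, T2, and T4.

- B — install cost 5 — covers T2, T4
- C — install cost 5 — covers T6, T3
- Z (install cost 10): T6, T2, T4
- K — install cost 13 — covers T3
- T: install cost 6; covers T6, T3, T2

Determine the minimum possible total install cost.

This is an integer covering problem.
The greedy cost-per-new-target heuristic would pick T and B for 11, but a cheaper cover exists.
Choose B and C: together they cover T6, T3, T2, T4 — every target.
Total install cost: 5 + 5 = 10.
No cover costs less than 10.

10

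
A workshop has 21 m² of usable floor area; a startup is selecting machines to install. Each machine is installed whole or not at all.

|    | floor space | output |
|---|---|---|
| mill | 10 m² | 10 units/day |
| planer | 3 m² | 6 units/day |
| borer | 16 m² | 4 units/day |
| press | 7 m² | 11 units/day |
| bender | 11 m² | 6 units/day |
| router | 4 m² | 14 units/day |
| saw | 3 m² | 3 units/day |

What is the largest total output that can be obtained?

35

This is a 0-1 knapsack instance.
Allowing fractional choices, the relaxed optimum would be about 38.0, but machines are indivisible.
mill + press + router: floor space 10 + 7 + 4 = 21 ≤ 21, output 10 + 11 + 14 = 35.
planer + press + router + saw: floor space 3 + 7 + 4 + 3 = 17 ≤ 21, output 6 + 11 + 14 + 3 = 34.
Best is mill, press, and router with total output 35.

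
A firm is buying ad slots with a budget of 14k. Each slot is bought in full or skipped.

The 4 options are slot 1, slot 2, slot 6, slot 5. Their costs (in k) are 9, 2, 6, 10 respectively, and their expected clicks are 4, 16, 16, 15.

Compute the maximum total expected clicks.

Treat it as a binary knapsack problem.
Allowing fractional choices, the relaxed optimum would be about 41.0, but ad slots are indivisible.
slot 2 + slot 6: cost 2 + 6 = 8 ≤ 14, expected clicks 16 + 16 = 32.
slot 2 + slot 5: cost 2 + 10 = 12 ≤ 14, expected clicks 16 + 15 = 31.
Best is slot 2 and slot 6 with total expected clicks 32.

32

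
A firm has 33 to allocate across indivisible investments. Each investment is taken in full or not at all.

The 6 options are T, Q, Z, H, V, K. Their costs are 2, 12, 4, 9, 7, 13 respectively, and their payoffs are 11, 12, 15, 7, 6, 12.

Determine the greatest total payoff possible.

50

Allowing fractional choices, the relaxed optimum would be about 51.7, but investments are indivisible.
T + Q + Z + H: cost 2 + 12 + 4 + 9 = 27 ≤ 33, payoff 11 + 12 + 15 + 7 = 45.
T + Z + H + K: cost 2 + 4 + 9 + 13 = 28 ≤ 33, payoff 11 + 15 + 7 + 12 = 45.
T + Q + Z + K: cost 2 + 12 + 4 + 13 = 31 ≤ 33, payoff 11 + 12 + 15 + 12 = 50.
Best is T, Q, Z, and K with total payoff 50.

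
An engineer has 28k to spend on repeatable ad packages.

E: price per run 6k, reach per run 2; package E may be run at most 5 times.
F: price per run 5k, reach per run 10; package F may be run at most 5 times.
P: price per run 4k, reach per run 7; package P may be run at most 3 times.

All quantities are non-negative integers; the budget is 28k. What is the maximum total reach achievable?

54

F has the best ratio (10/5); taking only F gives at most 5×10 = 50 (stopped by the price limit).
Mixing does better — 4×F and 2×P: price 28 ≤ 28, reach 4·10 + 2·7 = 54.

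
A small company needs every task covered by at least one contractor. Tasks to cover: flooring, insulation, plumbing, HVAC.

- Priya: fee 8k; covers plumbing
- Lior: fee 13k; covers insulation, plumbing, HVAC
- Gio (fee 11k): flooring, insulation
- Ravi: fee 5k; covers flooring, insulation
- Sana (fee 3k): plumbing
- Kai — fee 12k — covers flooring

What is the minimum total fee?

This is an integer covering problem.
Choose Lior and Ravi: together they cover flooring, insulation, plumbing, HVAC — every task.
Total fee: 13 + 5 = 18.

18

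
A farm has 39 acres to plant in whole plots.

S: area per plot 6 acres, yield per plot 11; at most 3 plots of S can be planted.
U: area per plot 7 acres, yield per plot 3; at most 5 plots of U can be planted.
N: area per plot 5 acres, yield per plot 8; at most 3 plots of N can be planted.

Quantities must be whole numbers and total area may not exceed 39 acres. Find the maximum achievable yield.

3×S, 1×U, and 2×N: area 35 ≤ 39, yield 3·11 + 1·3 + 2·8 = 52.
3×S and 3×N: area 33 ≤ 39, yield 3·11 + 3·8 = 57.
Best is 57.

57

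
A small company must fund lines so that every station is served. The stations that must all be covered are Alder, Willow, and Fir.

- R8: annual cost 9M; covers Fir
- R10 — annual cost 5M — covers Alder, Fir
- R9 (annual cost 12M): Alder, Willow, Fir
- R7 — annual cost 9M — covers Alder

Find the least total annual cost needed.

12

This is a weighted set-cover instance.
The greedy cost-per-new-station heuristic would pick R10 and R9 for 17, but a cheaper cover exists.
R9 alone covers Alder, Willow, Fir — every station.
Total annual cost: 12.
No cover costs less than 12.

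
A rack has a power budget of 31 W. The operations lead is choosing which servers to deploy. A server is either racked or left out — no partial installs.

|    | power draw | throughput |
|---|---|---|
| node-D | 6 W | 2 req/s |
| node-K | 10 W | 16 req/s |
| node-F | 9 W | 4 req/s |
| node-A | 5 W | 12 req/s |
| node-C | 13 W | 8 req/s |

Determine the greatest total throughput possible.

Take node-K, node-A, and node-C: power draw 10 + 5 + 13 = 28 ≤ 31, throughput 16 + 12 + 8 = 36.
No other feasible combination does better.

36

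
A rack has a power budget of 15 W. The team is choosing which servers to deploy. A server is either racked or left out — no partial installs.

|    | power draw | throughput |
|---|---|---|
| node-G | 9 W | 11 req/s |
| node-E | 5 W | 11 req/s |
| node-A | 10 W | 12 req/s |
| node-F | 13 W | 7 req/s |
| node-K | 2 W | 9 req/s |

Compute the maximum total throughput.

23

node-G + node-E: power draw 9 + 5 = 14 ≤ 15, throughput 11 + 11 = 22.
node-A + node-K: power draw 10 + 2 = 12 ≤ 15, throughput 12 + 9 = 21.
node-E + node-A: power draw 5 + 10 = 15 ≤ 15, throughput 11 + 12 = 23.
Best is node-E and node-A with total throughput 23.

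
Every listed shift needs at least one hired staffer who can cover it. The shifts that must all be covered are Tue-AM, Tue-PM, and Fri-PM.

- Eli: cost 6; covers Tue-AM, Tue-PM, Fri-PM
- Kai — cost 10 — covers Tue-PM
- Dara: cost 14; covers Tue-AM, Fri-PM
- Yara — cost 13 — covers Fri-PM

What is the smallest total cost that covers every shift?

This is an integer covering problem.
Eli alone covers Tue-AM, Tue-PM, Fri-PM — every shift.
Total cost: 6.

6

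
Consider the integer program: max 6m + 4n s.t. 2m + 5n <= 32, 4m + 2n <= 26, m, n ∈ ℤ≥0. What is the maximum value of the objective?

42

(m,n)=(5,3): 2·5+5·3=25≤32, 4·5+2·3=26≤26, objective 42.
(m,n)=(4,4): 2·4+5·4=28≤32, 4·4+2·4=24≤26, objective 40.
(m,n)=(3,5): 2·3+5·5=31≤32, 4·3+2·5=22≤26, objective 38.
Maximum is 42 at (m,n)=(5,3).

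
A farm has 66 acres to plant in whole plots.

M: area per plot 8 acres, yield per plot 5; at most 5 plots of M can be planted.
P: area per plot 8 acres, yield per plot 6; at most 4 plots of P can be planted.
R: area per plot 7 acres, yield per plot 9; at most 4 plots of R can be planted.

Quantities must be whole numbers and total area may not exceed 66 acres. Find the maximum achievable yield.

Take 4×P and 4×R: area 60 ≤ 66, yield 4·6 + 4·9 = 60.
R has the best ratio (9/7) and is taken to its limit of 4; remaining capacity is filled optimally with the others.

60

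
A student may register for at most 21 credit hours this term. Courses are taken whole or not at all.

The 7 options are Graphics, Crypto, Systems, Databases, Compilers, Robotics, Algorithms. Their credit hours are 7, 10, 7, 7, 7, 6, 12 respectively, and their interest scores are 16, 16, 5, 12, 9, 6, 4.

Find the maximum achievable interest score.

This is an integer program with binary decision variables.
Take Graphics, Databases, and Compilers: credit hours 7 + 7 + 7 = 21 ≤ 21, interest score 16 + 12 + 9 = 37.
No other feasible combination does better.

37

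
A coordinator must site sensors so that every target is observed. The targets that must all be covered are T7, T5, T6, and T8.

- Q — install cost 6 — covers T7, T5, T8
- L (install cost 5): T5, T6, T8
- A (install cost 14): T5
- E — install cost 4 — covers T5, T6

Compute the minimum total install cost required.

The greedy cost-per-new-target heuristic would pick L and Q for 11, but a cheaper cover exists.
Choose Q and E: together they cover T7, T5, T6, T8 — every target.
Total install cost: 6 + 4 = 10.
No cover costs less than 10.

10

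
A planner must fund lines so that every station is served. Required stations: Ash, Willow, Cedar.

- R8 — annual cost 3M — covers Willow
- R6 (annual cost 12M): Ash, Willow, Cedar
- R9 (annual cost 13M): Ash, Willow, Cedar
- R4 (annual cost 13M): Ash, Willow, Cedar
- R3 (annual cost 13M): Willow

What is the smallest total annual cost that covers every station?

12

The greedy cost-per-new-station heuristic would pick R8 and R6 for 15, but a cheaper cover exists.
R6 alone covers Ash, Willow, Cedar — every station.
Total annual cost: 12.
No cover costs less than 12.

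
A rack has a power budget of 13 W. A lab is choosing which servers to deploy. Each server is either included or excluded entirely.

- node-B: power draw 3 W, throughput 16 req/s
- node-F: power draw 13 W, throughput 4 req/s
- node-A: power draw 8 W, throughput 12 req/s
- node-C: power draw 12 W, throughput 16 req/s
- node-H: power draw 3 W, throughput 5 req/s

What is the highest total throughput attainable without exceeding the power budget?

28

node-A + node-H: power draw 8 + 3 = 11 ≤ 13, throughput 12 + 5 = 17.
node-B + node-A: power draw 3 + 8 = 11 ≤ 13, throughput 16 + 12 = 28.
node-B + node-H: power draw 3 + 3 = 6 ≤ 13, throughput 16 + 5 = 21.
Best is node-B and node-A with total throughput 28.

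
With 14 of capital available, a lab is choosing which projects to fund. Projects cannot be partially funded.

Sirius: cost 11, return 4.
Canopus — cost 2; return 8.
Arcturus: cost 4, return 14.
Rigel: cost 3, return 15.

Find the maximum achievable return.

Allowing fractional choices, the relaxed optimum would be about 38.8, but projects are indivisible.
Canopus + Arcturus + Rigel: cost 2 + 4 + 3 = 9 ≤ 14, return 8 + 14 + 15 = 37.
Arcturus + Rigel: cost 4 + 3 = 7 ≤ 14, return 14 + 15 = 29.
Best is Canopus, Arcturus, and Rigel with total return 37.

37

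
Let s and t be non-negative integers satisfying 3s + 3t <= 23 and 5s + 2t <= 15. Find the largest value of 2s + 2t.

14

The continuous relaxation peaks at (0, 7.5) with value 15.00; rounding to a feasible lattice point costs some objective.
(s,t)=(0,7): 3·0+3·7=21≤23, 5·0+2·7=14≤15, objective 14.
(s,t)=(0,6): 3·0+3·6=18≤23, 5·0+2·6=12≤15, objective 12.
The best lattice point is (0,7), giving 14.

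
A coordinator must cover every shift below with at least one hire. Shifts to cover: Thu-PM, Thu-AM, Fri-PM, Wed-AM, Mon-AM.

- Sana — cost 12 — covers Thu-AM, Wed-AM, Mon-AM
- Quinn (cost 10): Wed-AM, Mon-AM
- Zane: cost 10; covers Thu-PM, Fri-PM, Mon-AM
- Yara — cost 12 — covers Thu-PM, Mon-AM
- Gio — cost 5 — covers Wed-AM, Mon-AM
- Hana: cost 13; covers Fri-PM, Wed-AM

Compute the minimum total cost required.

The greedy cost-per-new-shift heuristic would pick Gio, Zane, and Sana for 27, but a cheaper cover exists.
Choose Sana and Zane: together they cover Thu-PM, Thu-AM, Fri-PM, Wed-AM, Mon-AM — every shift.
Total cost: 12 + 10 = 22.
No cover costs less than 22.

22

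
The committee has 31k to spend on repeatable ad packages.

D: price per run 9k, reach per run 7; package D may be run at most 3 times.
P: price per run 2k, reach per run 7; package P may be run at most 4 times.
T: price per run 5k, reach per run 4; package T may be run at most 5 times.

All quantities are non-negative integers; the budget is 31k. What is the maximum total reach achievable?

Take 2×D, 4×P, and 1×T: price 31 ≤ 31, reach 2·7 + 4·7 + 1·4 = 46.
P has the best ratio (7/2) and is taken to its limit of 4; remaining capacity is filled optimally with the others.

46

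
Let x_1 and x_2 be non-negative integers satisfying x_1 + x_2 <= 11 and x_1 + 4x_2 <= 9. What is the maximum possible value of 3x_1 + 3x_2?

27

(x_1,x_2)=(9,0): 1·9+1·0=9≤11, 1·9+4·0=9≤9, objective 27.
(x_1,x_2)=(8,0): 1·8+1·0=8≤11, 1·8+4·0=8≤9, objective 24.
No feasible integer point exceeds 27.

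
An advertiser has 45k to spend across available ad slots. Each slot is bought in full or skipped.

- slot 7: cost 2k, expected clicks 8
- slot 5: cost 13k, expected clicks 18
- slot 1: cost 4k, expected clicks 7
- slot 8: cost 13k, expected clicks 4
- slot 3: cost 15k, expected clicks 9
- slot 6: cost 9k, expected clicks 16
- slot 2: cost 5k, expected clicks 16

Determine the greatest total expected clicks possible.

67

Treat it as a binary knapsack problem.
Allowing fractional choices, the relaxed optimum would be about 72.2, but ad slots are indivisible.
slot 7 + slot 5 + slot 3 + slot 6 + slot 2: cost 2 + 13 + 15 + 9 + 5 = 44 ≤ 45, expected clicks 8 + 18 + 9 + 16 + 16 = 67.
slot 7 + slot 5 + slot 8 + slot 6 + slot 2: cost 2 + 13 + 13 + 9 + 5 = 42 ≤ 45, expected clicks 8 + 18 + 4 + 16 + 16 = 62.
slot 7 + slot 5 + slot 1 + slot 6 + slot 2: cost 2 + 13 + 4 + 9 + 5 = 33 ≤ 45, expected clicks 8 + 18 + 7 + 16 + 16 = 65.
Best is slot 7, slot 5, slot 3, slot 6, and slot 2 with total expected clicks 67.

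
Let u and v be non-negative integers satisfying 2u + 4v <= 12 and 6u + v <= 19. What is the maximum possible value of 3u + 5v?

16

The continuous relaxation peaks at (2.91, 1.55) with value 16.45; rounding to a feasible lattice point costs some objective.
(u,v)=(2,2): 2·2+4·2=12≤12, 6·2+1·2=14≤19, objective 16.
(u,v)=(3,1): 2·3+4·1=10≤12, 6·3+1·1=19≤19, objective 14.
No feasible integer point exceeds 16.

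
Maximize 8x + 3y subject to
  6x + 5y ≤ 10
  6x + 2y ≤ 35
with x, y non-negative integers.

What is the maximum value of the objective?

8

The continuous relaxation peaks at (1.67, 0) with value 13.33; rounding to a feasible lattice point costs some objective.
(x,y)=(1,0): 6·1+5·0=6≤10, 6·1+2·0=6≤35, objective 8.
(x,y)=(0,1): 6·0+5·1=5≤10, 6·0+2·1=2≤35, objective 3.
(x,y)=(0,0): 6·0+5·0=0≤10, 6·0+2·0=0≤35, objective 0.
The best lattice point is (1,0), giving 8.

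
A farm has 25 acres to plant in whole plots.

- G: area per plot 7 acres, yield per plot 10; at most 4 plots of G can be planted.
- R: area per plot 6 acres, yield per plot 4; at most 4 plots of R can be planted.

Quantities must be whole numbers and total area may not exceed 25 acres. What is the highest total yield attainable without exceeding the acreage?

This is a bounded integer knapsack.
G has the best ratio (10/7); taking only G gives at most 3×10 = 30 (stopped by the area limit).
Optimal: 3×G: area 21 ≤ 25, yield 3·10 = 30.

30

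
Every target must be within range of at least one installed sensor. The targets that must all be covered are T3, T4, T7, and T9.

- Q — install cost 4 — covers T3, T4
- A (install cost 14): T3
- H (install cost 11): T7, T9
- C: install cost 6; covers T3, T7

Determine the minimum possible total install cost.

Choose Q and H: together they cover T3, T4, T7, T9 — every target.
Total install cost: 4 + 11 = 15.
No cover costs less than 15.

15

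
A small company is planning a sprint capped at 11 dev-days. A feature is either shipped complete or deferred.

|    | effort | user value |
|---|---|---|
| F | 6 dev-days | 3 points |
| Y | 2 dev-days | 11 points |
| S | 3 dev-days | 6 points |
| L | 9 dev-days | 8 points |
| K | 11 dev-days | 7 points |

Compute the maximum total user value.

20

Take F, Y, and S: effort 6 + 2 + 3 = 11 ≤ 11, user value 3 + 11 + 6 = 20.
No other feasible combination does better.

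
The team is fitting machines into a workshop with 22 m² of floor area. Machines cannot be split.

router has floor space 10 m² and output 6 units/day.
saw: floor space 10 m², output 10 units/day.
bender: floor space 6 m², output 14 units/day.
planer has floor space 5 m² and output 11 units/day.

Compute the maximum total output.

This is an integer program with binary decision variables.
Allowing fractional choices, the relaxed optimum would be about 35.6, but machines are indivisible.
router + bender + planer: floor space 10 + 6 + 5 = 21 ≤ 22, output 6 + 14 + 11 = 31.
saw + bender + planer: floor space 10 + 6 + 5 = 21 ≤ 22, output 10 + 14 + 11 = 35.
bender + planer: floor space 6 + 5 = 11 ≤ 22, output 14 + 11 = 25.
Best is saw, bender, and planer with total output 35.

35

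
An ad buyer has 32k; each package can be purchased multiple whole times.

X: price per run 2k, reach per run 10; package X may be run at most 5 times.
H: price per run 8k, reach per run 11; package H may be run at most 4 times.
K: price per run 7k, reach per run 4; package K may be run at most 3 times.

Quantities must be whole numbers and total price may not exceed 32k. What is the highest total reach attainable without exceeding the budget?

X has the best ratio (10/2); taking only X gives at most 5×10 = 50 (stopped by the supply cap of 5).
Mixing does better — 4×X and 3×H: price 32 ≤ 32, reach 4·10 + 3·11 = 73.

73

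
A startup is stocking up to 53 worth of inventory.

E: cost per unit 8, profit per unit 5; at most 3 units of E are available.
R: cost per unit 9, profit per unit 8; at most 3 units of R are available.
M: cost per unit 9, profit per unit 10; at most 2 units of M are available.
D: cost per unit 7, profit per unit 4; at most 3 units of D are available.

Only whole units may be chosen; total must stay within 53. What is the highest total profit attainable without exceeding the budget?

49

This is a bounded integer knapsack.
1×E, 3×R, and 2×M: cost 53 ≤ 53, profit 1·5 + 3·8 + 2·10 = 49.
3×R, 2×M, and 1×D: cost 52 ≤ 53, profit 3·8 + 2·10 + 1·4 = 48.
Best is 49.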